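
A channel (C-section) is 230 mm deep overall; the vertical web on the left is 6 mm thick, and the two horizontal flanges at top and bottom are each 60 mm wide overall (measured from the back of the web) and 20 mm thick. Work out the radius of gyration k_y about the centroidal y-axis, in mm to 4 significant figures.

Break the section into simple shapes (no overlaps), measuring from the bottom-left corner of the bounding box.
Web: 6 × 230, A = 1 380 mm², x = 3 mm, Ī = 4 140 mm⁴.
Top flange (beyond web): 54 × 20, A = 1 080 mm², x = 33 mm, Ī = 262 440 mm⁴.
Bottom flange (beyond web): 54 × 20, A = 1 080 mm², x = 33 mm, Ī = 262 440 mm⁴.
Centroid: x̄ = ΣA·x / ΣA = 21.3051 mm.
Transfer each piece to the centroidal y-axis using Ī + A·d² with d = x − 21.3051:
  web: d = -18.3051 mm → contributes +466 545 mm⁴
  top flange (beyond web): d = 11.6949 mm → contributes +410 153 mm⁴
  bottom flange (beyond web): d = 11.6949 mm → contributes +410 153 mm⁴
Total I = 1 286 851 mm⁴.
Radius of gyration: k = √(I/A) = √(1 286 851 / 3 540) = 19.0661 mm.

k_y ≈ 19.07 mm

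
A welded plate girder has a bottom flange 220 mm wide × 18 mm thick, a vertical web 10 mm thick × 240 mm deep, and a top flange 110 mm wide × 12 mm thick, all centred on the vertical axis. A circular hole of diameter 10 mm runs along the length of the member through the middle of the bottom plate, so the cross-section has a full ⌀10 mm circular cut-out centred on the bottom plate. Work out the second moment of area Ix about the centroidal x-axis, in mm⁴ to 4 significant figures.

Ix ≈ 8.248 × 10⁷ mm⁴

Treat the section as a set of non-overlapping primitives; coordinates are from the bounding-box lower-left.
Bottom plate: 220 × 18, A = 3 960 mm², y = 9 mm, Ī = 106 920 mm⁴.
Web plate: 10 × 240, A = 2 400 mm², y = 138 mm, Ī = 11 520 000 mm⁴.
Top plate: 110 × 12, A = 1 320 mm², y = 264 mm, Ī = 15 840 mm⁴.
Hole (subtracted): ⌀10, A = 78.5398 mm², y = 9 mm, Ī = 490.874 mm⁴.
Centroid: ȳ = ΣA·y / ΣA = 94.01 mm.
Transfer each piece to the centroidal x-axis using Ī + A·d² with d = y − 94.01:
  bottom plate: d = -85.01 mm → contributes +28 724 641 mm⁴
  web plate: d = 43.99 mm → contributes +16 164 292 mm⁴
  top plate: d = 169.99 mm → contributes +38 159 360 mm⁴
  hole: d = -85.01 mm → contributes −568 074 mm⁴
Total I = 82 480 218 mm⁴.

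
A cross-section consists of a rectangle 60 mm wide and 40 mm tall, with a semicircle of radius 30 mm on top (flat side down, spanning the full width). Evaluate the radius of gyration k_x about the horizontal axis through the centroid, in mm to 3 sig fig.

k_x ≈ 18.9 mm

Treat the section as a set of non-overlapping primitives; coordinates are from the bounding-box lower-left.
Rectangular body: 60 × 40, A = 2 400 mm², y = 20 mm, Ī = 320 000 mm⁴.
Semicircular cap: semicircle r = 30, A = 1413.7 mm², y = 52.732 mm, Ī = 88 903 mm⁴.
Centroid: ȳ = ΣA·y / ΣA = 32.134 mm.
Transfer each piece to the horizontal axis through the centroid using Ī + A·d² with d = y − 32.134:
  rectangular body: d = -12.134 mm → contributes +673 342 mm⁴
  semicircular cap: d = 20.599 mm → contributes +688 754 mm⁴
Total I = 1 362 096 mm⁴.
Radius of gyration: k = √(I/A) = √(1 362 096 / 3813.7) = 18.899 mm.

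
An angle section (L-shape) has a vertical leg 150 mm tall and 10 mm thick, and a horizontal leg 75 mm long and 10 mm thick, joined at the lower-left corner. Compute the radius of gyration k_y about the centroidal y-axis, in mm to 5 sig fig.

Break the section into simple shapes (no overlaps), measuring from the bottom-left corner of the bounding box.
Vertical leg: 10 × 150, A = 1 500 mm², x = 5 mm, Ī = 12 500 mm⁴.
Horizontal leg (remainder): 65 × 10, A = 650 mm², x = 42.5 mm, Ī = 228854.2 mm⁴.
Centroid: x̄ = ΣA·x / ΣA = 16.33721 mm.
Transfer each piece to the centroidal y-axis using Ī + A·d² with d = x − 16.33721:
  vertical leg: d = -11.33721 mm → contributes +205298.5 mm⁴
  horizontal leg (remainder): d = 26.16279 mm → contributes +673773.7 mm⁴
Total I = 879072.2 mm⁴.
Radius of gyration: k = √(I/A) = √(879072.2 / 2 150) = 20.22055 mm.

k_y ≈ 20.221 mm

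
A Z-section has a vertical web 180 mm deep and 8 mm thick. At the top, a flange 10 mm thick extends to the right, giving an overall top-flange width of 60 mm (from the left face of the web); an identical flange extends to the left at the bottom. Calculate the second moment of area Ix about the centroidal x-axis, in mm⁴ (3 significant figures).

Ix ≈ 1.14 × 10⁷ mm⁴

Treat the section as a set of non-overlapping primitives; coordinates are from the bounding-box lower-left.
Web: 8 × 180, A = 1 440 mm², y = 90 mm, Ī = 3 888 000 mm⁴.
Top flange (beyond web): 52 × 10, A = 520 mm², y = 175 mm, Ī = 4333.3 mm⁴.
Bottom flange (beyond web): 52 × 10, A = 520 mm², y = 5 mm, Ī = 4333.3 mm⁴.
Centroid: ȳ = ΣA·y / ΣA = 90 mm.
Transfer each piece to the centroidal x-axis using Ī + A·d² with d = y − 90:
  web: d = 0 mm → contributes +3 888 000 mm⁴
  top flange (beyond web): d = 85 mm → contributes +3 761 333 mm⁴
  bottom flange (beyond web): d = -85 mm → contributes +3 761 333 mm⁴
Total I = 11 410 667 mm⁴.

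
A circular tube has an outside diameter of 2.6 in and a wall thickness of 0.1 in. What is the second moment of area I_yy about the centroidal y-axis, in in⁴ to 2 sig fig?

I_yy ≈ 0.61 in⁴

Break the section into simple shapes (no overlaps), measuring from the bottom-left corner of the bounding box.
Outer circle: ⌀2.6, A = 5.309 in², x = 1.3 in, Ī = 2.243 in⁴.
Bore (subtracted): ⌀2.4, A = 4.524 in², x = 1.3 in, Ī = 1.629 in⁴.
By symmetry the centroid is at mid-width, x̄ = 1.3 in.
All pieces are centred on the centroidal y-axis, so I = ΣĪ (holes subtracted) = 0.6146 in⁴.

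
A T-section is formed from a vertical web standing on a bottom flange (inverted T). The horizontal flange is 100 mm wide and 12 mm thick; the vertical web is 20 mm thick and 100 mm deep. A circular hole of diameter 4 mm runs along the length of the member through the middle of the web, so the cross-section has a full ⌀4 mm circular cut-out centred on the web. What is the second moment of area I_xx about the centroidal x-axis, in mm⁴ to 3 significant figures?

Treat the section as a set of non-overlapping primitives; coordinates are from the bounding-box lower-left.
Flange: 100 × 12, A = 1 200 mm², y = 6 mm, Ī = 14 400 mm⁴.
Web: 20 × 100, A = 2 000 mm², y = 62 mm, Ī = 1 666 667 mm⁴.
Hole (subtracted): ⌀4, A = 12.566 mm², y = 62 mm, Ī = 12.566 mm⁴.
Centroid: ȳ = ΣA·y / ΣA = 40.917 mm.
Transfer each piece to the centroidal x-axis using Ī + A·d² with d = y − 40.917:
  flange: d = -34.917 mm → contributes +1 477 454 mm⁴
  web: d = 21.083 mm → contributes +2 555 635 mm⁴
  hole: d = 21.083 mm → contributes −5598.1 mm⁴
Total I = 4 027 490 mm⁴.

I_xx ≈ 4.03 × 10⁶ mm⁴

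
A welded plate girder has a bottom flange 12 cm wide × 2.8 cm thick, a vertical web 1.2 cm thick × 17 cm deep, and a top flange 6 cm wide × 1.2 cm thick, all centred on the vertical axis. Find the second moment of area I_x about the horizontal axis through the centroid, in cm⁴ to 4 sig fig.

I_x ≈ 3238 cm⁴

Break the section into simple shapes (no overlaps), measuring from the bottom-left corner of the bounding box.
Bottom plate: 12 × 2.8, A = 33.6 cm², y = 1.4 cm, Ī = 21.952 cm⁴.
Web plate: 1.2 × 17, A = 20.4 cm², y = 11.3 cm, Ī = 491.3 cm⁴.
Top plate: 6 × 1.2, A = 7.2 cm², y = 20.4 cm, Ī = 0.864 cm⁴.
Centroid: ȳ = ΣA·y / ΣA = 6.93529 cm.
Transfer each piece to the horizontal axis through the centroid using Ī + A·d² with d = y − 6.93529:
  bottom plate: d = -5.53529 cm → contributes +1051.44 cm⁴
  web plate: d = 4.36471 cm → contributes +879.933 cm⁴
  top plate: d = 13.4647 cm → contributes +1306.21 cm⁴
Total I = 3237.58 cm⁴.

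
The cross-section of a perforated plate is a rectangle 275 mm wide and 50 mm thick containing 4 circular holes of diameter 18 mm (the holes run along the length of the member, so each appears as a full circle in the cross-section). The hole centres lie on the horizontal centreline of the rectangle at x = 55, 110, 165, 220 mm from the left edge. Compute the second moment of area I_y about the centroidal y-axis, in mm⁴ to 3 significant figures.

I_y ≈ 8.28 × 10⁷ mm⁴

Split into non-overlapping primitives; take the origin at the lower-left of the bounding box.
Plate: 275 × 50, A = 13 750 mm², x = 137.5 mm, Ī = 86 653 646 mm⁴.
Hole 1 (subtracted): ⌀18, A = 254.47 mm², x = 55 mm, Ī = 5 153 mm⁴.
Hole 2 (subtracted): ⌀18, A = 254.47 mm², x = 110 mm, Ī = 5 153 mm⁴.
Hole 3 (subtracted): ⌀18, A = 254.47 mm², x = 165 mm, Ī = 5 153 mm⁴.
Hole 4 (subtracted): ⌀18, A = 254.47 mm², x = 220 mm, Ī = 5 153 mm⁴.
By symmetry the centroid is at mid-width, x̄ = 137.5 mm.
Transfer each piece to the centroidal y-axis using Ī + A·d² with d = x − 137.5:
  plate: d = 0 mm → contributes +86 653 646 mm⁴
  hole 1: d = -82.5 mm → contributes −1 737 133 mm⁴
  hole 2: d = -27.5 mm → contributes −197 595 mm⁴
  hole 3: d = 27.5 mm → contributes −197 595 mm⁴
  hole 4: d = 82.5 mm → contributes −1 737 133 mm⁴
Total I = 82 784 190 mm⁴.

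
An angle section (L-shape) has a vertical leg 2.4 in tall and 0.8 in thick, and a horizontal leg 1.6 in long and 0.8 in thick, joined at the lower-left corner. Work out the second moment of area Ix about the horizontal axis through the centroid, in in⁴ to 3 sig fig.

Ix ≈ 1.26 in⁴

Split into non-overlapping primitives; take the origin at the lower-left of the bounding box.
Vertical leg: 0.8 × 2.4, A = 1.92 in², y = 1.2 in, Ī = 0.9216 in⁴.
Horizontal leg (remainder): 0.8 × 0.8, A = 0.64 in², y = 0.4 in, Ī = 0.034133 in⁴.
Centroid: ȳ = ΣA·y / ΣA = 1 in.
Transfer each piece to the horizontal axis through the centroid using Ī + A·d² with d = y − 1:
  vertical leg: d = 0.2 in → contributes +0.9984 in⁴
  horizontal leg (remainder): d = -0.6 in → contributes +0.26453 in⁴
Total I = 1.2629 in⁴.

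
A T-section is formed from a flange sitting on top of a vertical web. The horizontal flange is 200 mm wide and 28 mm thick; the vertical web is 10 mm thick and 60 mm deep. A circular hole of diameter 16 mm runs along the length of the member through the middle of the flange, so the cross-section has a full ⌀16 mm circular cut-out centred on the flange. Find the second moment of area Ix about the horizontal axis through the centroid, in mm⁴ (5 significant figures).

Ix ≈ 1.5881 × 10⁶ mm⁴

Break the section into simple shapes (no overlaps), measuring from the bottom-left corner of the bounding box.
Flange: 200 × 28, A = 5 600 mm², y = 74 mm, Ī = 365866.7 mm⁴.
Web: 10 × 60, A = 600 mm², y = 30 mm, Ī = 180 000 mm⁴.
Hole (subtracted): ⌀16, A = 201.0619 mm², y = 74 mm, Ī = 3216.991 mm⁴.
Centroid: ȳ = ΣA·y / ΣA = 69.59922 mm.
Transfer each piece to the horizontal axis through the centroid using Ī + A·d² with d = y − 69.59922:
  flange: d = 4.400779 mm → contributes +474321.1 mm⁴
  web: d = -39.59922 mm → contributes +1 120 859 mm⁴
  hole: d = 4.400779 mm → contributes −7110.928 mm⁴
Total I = 1 588 069 mm⁴.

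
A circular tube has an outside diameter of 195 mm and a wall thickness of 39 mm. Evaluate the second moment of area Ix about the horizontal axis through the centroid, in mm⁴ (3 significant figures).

Decompose the section into non-overlapping parts with the origin at the bottom-left of its bounding rectangle.
Outer circle: ⌀195, A = 29 865 mm², y = 97.5 mm, Ī = 70 975 481 mm⁴.
Bore (subtracted): ⌀117, A = 10 751 mm², y = 97.5 mm, Ī = 9 198 422 mm⁴.
By symmetry the centroid is at mid-height, ȳ = 97.5 mm.
All pieces are centred on the horizontal axis through the centroid, so I = ΣĪ (holes subtracted) = 61 777 059 mm⁴.

Ix ≈ 6.18 × 10⁷ mm⁴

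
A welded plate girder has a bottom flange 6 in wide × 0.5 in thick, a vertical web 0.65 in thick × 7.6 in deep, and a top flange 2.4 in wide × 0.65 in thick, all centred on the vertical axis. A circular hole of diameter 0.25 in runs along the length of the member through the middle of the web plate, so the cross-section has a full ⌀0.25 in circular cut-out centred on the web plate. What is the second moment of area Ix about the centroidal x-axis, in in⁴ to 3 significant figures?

Treat the section as a set of non-overlapping primitives; coordinates are from the bounding-box lower-left.
Bottom plate: 6 × 0.5, A = 3 in², y = 0.25 in, Ī = 0.0625 in⁴.
Web plate: 0.65 × 7.6, A = 4.94 in², y = 4.3 in, Ī = 23.778 in⁴.
Top plate: 2.4 × 0.65, A = 1.56 in², y = 8.425 in, Ī = 0.054925 in⁴.
Hole (subtracted): ⌀0.25, A = 0.049087 in², y = 4.3 in, Ī = 0.00019175 in⁴.
Centroid: ȳ = ΣA·y / ΣA = 3.6953 in.
Transfer each piece to the centroidal x-axis using Ī + A·d² with d = y − 3.6953:
  bottom plate: d = -3.4453 in → contributes +35.673 in⁴
  web plate: d = 0.6047 in → contributes +25.584 in⁴
  top plate: d = 4.7297 in → contributes +34.952 in⁴
  hole: d = 0.6047 in → contributes −0.018141 in⁴
Total I = 96.191 in⁴.

Ix ≈ 96.2 in⁴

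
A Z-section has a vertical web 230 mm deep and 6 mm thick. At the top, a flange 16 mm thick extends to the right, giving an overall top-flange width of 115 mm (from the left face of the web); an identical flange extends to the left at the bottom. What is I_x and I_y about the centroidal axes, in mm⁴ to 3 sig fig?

I_x ≈ 4.61 × 10⁷ mm⁴, I_y ≈ 1.50 × 10⁷ mm⁴

Treat the section as a set of non-overlapping primitives; coordinates are from the bounding-box lower-left.
Web: 6 × 230, A = 1 380 mm², y = 115 mm, Ī = 6 083 500 mm⁴.
Top flange (beyond web): 109 × 16, A = 1 744 mm², y = 222 mm, Ī = 37 205 mm⁴.
Bottom flange (beyond web): 109 × 16, A = 1 744 mm², y = 8 mm, Ī = 37 205 mm⁴.
Centroid: ȳ = ΣA·y / ΣA = 115 mm.
Transfer each piece to the centroidal x-axis using Ī + A·d² with d = y − 115:
  web: d = 0 mm → contributes +6 083 500 mm⁴
  top flange (beyond web): d = 107 mm → contributes +20 004 261 mm⁴
  bottom flange (beyond web): d = -107 mm → contributes +20 004 261 mm⁴
Total I = 46 092 023 mm⁴.
For the y-axis: x̄ = 112 mm.
Repeating about the centroidal y-axis gives I_y = 14 989 751 mm⁴.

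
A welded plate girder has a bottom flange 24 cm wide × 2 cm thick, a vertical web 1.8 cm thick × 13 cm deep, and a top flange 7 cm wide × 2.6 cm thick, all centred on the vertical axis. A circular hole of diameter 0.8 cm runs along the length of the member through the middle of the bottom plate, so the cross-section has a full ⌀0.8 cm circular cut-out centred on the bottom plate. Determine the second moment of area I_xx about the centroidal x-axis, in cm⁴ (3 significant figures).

Decompose the section into non-overlapping parts with the origin at the bottom-left of its bounding rectangle.
Bottom plate: 24 × 2, A = 48 cm², y = 1 cm, Ī = 16 cm⁴.
Web plate: 1.8 × 13, A = 23.4 cm², y = 8.5 cm, Ī = 329.55 cm⁴.
Top plate: 7 × 2.6, A = 18.2 cm², y = 16.3 cm, Ī = 10.253 cm⁴.
Hole (subtracted): ⌀0.8, A = 0.50265 cm², y = 1 cm, Ī = 0.020106 cm⁴.
Centroid: ȳ = ΣA·y / ΣA = 6.0951 cm.
Transfer each piece to the centroidal x-axis using Ī + A·d² with d = y − 6.0951:
  bottom plate: d = -5.0951 cm → contributes +1262.1 cm⁴
  web plate: d = 2.4049 cm → contributes +464.88 cm⁴
  top plate: d = 10.205 cm → contributes +1905.6 cm⁴
  hole: d = -5.0951 cm → contributes −13.069 cm⁴
Total I = 3619.5 cm⁴.

I_xx ≈ 3620 cm⁴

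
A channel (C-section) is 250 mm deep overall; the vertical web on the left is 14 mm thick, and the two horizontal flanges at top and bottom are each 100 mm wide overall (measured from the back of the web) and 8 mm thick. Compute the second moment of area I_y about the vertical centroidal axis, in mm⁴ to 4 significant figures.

I_y ≈ 3.374 × 10⁶ mm⁴

Treat the section as a set of non-overlapping primitives; coordinates are from the bounding-box lower-left.
Web: 14 × 250, A = 3 500 mm², x = 7 mm, Ī = 57166.7 mm⁴.
Top flange (beyond web): 86 × 8, A = 688 mm², x = 57 mm, Ī = 424 037 mm⁴.
Bottom flange (beyond web): 86 × 8, A = 688 mm², x = 57 mm, Ī = 424 037 mm⁴.
Centroid: x̄ = ΣA·x / ΣA = 21.1099 mm.
Transfer each piece to the vertical centroidal axis using Ī + A·d² with d = x − 21.1099:
  web: d = -14.1099 mm → contributes +753 982 mm⁴
  top flange (beyond web): d = 35.8901 mm → contributes +1 310 248 mm⁴
  bottom flange (beyond web): d = 35.8901 mm → contributes +1 310 248 mm⁴
Total I = 3 374 478 mm⁴.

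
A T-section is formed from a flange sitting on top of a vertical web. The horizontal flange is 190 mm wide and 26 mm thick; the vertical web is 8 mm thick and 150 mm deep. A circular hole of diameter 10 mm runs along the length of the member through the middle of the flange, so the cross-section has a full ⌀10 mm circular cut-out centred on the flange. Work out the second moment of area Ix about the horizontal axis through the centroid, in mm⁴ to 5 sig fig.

Ix ≈ 9.9809 × 10⁶ mm⁴

Treat the section as a set of non-overlapping primitives; coordinates are from the bounding-box lower-left.
Flange: 190 × 26, A = 4 940 mm², y = 163 mm, Ī = 278286.7 mm⁴.
Web: 8 × 150, A = 1 200 mm², y = 75 mm, Ī = 2 250 000 mm⁴.
Hole (subtracted): ⌀10, A = 78.53982 mm², y = 163 mm, Ī = 490.8739 mm⁴.
Centroid: ȳ = ΣA·y / ΣA = 145.5785 mm.
Transfer each piece to the horizontal axis through the centroid using Ī + A·d² with d = y − 145.5785:
  flange: d = 17.42154 mm → contributes +1 777 627 mm⁴
  web: d = -70.57846 mm → contributes +8 227 582 mm⁴
  hole: d = 17.42154 mm → contributes −24328.51 mm⁴
Total I = 9 980 881 mm⁴.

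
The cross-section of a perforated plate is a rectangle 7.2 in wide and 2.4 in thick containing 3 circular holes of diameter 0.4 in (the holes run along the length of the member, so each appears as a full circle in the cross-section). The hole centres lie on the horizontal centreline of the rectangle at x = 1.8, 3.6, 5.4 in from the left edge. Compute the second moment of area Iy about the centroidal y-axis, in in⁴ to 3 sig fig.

Iy ≈ 73.8 in⁴

Break the section into simple shapes (no overlaps), measuring from the bottom-left corner of the bounding box.
Plate: 7.2 × 2.4, A = 17.28 in², x = 3.6 in, Ī = 74.65 in⁴.
Hole 1 (subtracted): ⌀0.4, A = 0.12566 in², x = 1.8 in, Ī = 0.0012566 in⁴.
Hole 2 (subtracted): ⌀0.4, A = 0.12566 in², x = 3.6 in, Ī = 0.0012566 in⁴.
Hole 3 (subtracted): ⌀0.4, A = 0.12566 in², x = 5.4 in, Ī = 0.0012566 in⁴.
By symmetry the centroid is at mid-width, x̄ = 3.6 in.
Transfer each piece to the centroidal y-axis using Ī + A·d² with d = x − 3.6:
  plate: d = 0 in → contributes +74.65 in⁴
  hole 1: d = -1.8 in → contributes −0.40841 in⁴
  hole 2: d = 0 in → contributes −0.0012566 in⁴
  hole 3: d = 1.8 in → contributes −0.40841 in⁴
Total I = 73.832 in⁴.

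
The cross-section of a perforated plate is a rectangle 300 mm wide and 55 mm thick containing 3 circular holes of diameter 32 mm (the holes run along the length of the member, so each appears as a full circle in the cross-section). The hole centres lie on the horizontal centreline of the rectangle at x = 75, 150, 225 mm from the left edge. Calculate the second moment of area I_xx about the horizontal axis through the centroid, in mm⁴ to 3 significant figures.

Break the section into simple shapes (no overlaps), measuring from the bottom-left corner of the bounding box.
Plate: 300 × 55, A = 16 500 mm², y = 27.5 mm, Ī = 4 159 375 mm⁴.
Hole 1 (subtracted): ⌀32, A = 804.25 mm², y = 27.5 mm, Ī = 51 472 mm⁴.
Hole 2 (subtracted): ⌀32, A = 804.25 mm², y = 27.5 mm, Ī = 51 472 mm⁴.
Hole 3 (subtracted): ⌀32, A = 804.25 mm², y = 27.5 mm, Ī = 51 472 mm⁴.
By symmetry the centroid is at mid-height, ȳ = 27.5 mm.
All pieces are centred on the horizontal axis through the centroid, so I = ΣĪ (holes subtracted) = 4 004 959 mm⁴.

I_xx ≈ 4.00 × 10⁶ mm⁴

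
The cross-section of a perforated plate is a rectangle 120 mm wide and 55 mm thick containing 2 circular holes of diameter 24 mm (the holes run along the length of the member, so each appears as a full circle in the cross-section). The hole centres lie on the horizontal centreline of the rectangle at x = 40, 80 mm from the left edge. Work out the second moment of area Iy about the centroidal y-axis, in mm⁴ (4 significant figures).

Decompose the section into non-overlapping parts with the origin at the bottom-left of its bounding rectangle.
Plate: 120 × 55, A = 6 600 mm², x = 60 mm, Ī = 7 920 000 mm⁴.
Hole 1 (subtracted): ⌀24, A = 452.389 mm², x = 40 mm, Ī = 16 286 mm⁴.
Hole 2 (subtracted): ⌀24, A = 452.389 mm², x = 80 mm, Ī = 16 286 mm⁴.
By symmetry the centroid is at mid-width, x̄ = 60 mm.
Transfer each piece to the centroidal y-axis using Ī + A·d² with d = x − 60:
  plate: d = 0 mm → contributes +7 920 000 mm⁴
  hole 1: d = -20 mm → contributes −197 242 mm⁴
  hole 2: d = 20 mm → contributes −197 242 mm⁴
Total I = 7 525 516 mm⁴.

Iy ≈ 7.526 × 10⁶ mm⁴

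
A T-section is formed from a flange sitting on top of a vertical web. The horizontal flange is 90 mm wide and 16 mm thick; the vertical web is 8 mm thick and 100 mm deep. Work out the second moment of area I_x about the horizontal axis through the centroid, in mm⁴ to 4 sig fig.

Treat the section as a set of non-overlapping primitives; coordinates are from the bounding-box lower-left.
Flange: 90 × 16, A = 1 440 mm², y = 108 mm, Ī = 30 720 mm⁴.
Web: 8 × 100, A = 800 mm², y = 50 mm, Ī = 666 667 mm⁴.
Centroid: ȳ = ΣA·y / ΣA = 87.2857 mm.
Transfer each piece to the horizontal axis through the centroid using Ī + A·d² with d = y − 87.2857:
  flange: d = 20.7143 mm → contributes +648 598 mm⁴
  web: d = -37.2857 mm → contributes +1 778 846 mm⁴
Total I = 2 427 444 mm⁴.

I_x ≈ 2.427 × 10⁶ mm⁴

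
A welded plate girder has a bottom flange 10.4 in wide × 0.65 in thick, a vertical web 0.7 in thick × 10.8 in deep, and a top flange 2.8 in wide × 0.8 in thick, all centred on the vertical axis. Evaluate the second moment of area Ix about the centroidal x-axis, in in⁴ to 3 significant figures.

Break the section into simple shapes (no overlaps), measuring from the bottom-left corner of the bounding box.
Bottom plate: 10.4 × 0.65, A = 6.76 in², y = 0.325 in, Ī = 0.23801 in⁴.
Web plate: 0.7 × 10.8, A = 7.56 in², y = 6.05 in, Ī = 73.483 in⁴.
Top plate: 2.8 × 0.8, A = 2.24 in², y = 11.85 in, Ī = 0.11947 in⁴.
Centroid: ȳ = ΣA·y / ΣA = 4.4975 in.
Transfer each piece to the centroidal x-axis using Ī + A·d² with d = y − 4.4975:
  bottom plate: d = -4.1725 in → contributes +117.93 in⁴
  web plate: d = 1.5525 in → contributes +91.704 in⁴
  top plate: d = 7.3525 in → contributes +121.21 in⁴
Total I = 330.84 in⁴.

Ix ≈ 331 in⁴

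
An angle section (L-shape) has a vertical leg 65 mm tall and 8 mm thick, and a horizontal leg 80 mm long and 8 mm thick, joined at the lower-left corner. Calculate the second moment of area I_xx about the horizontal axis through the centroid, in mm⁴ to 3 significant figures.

Treat the section as a set of non-overlapping primitives; coordinates are from the bounding-box lower-left.
Vertical leg: 8 × 65, A = 520 mm², y = 32.5 mm, Ī = 183 083 mm⁴.
Horizontal leg (remainder): 72 × 8, A = 576 mm², y = 4 mm, Ī = 3 072 mm⁴.
Centroid: ȳ = ΣA·y / ΣA = 17.522 mm.
Transfer each piece to the horizontal axis through the centroid using Ī + A·d² with d = y − 17.522:
  vertical leg: d = 14.978 mm → contributes +299 742 mm⁴
  horizontal leg (remainder): d = -13.522 mm → contributes +108 389 mm⁴
Total I = 408 131 mm⁴.

I_xx ≈ 4.08 × 10⁵ mm⁴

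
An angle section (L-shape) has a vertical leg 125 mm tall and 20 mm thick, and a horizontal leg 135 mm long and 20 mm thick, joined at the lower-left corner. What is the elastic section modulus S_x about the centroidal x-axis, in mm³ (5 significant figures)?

Decompose the section into non-overlapping parts with the origin at the bottom-left of its bounding rectangle.
Vertical leg: 20 × 125, A = 2 500 mm², y = 62.5 mm, Ī = 3 255 208 mm⁴.
Horizontal leg (remainder): 115 × 20, A = 2 300 mm², y = 10 mm, Ī = 76666.67 mm⁴.
Centroid: ȳ = ΣA·y / ΣA = 37.34375 mm.
Transfer each piece to the centroidal x-axis using Ī + A·d² with d = y − 37.34375:
  vertical leg: d = 25.15625 mm → contributes +4 837 301 mm⁴
  horizontal leg (remainder): d = -27.34375 mm → contributes +1 796 332 mm⁴
Total I = 6 633 633 mm⁴.
Extreme fibre distance c = 87.65625 mm; S = I/c = 75677.81 mm³.

S_x ≈ 7.5678 × 10⁴ mm³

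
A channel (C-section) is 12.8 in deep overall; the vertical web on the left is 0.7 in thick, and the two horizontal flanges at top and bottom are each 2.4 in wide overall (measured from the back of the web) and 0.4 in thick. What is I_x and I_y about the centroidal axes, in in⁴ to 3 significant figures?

I_x ≈ 175 in⁴, I_y ≈ 2.39 in⁴

Treat the section as a set of non-overlapping primitives; coordinates are from the bounding-box lower-left.
Web: 0.7 × 12.8, A = 8.96 in², y = 6.4 in, Ī = 122.33 in⁴.
Top flange (beyond web): 1.7 × 0.4, A = 0.68 in², y = 12.6 in, Ī = 0.0090667 in⁴.
Bottom flange (beyond web): 1.7 × 0.4, A = 0.68 in², y = 0.2 in, Ī = 0.0090667 in⁴.
By symmetry the centroid is at mid-height, ȳ = 6.4 in.
Transfer each piece to the centroidal x-axis using Ī + A·d² with d = y − 6.4:
  web: d = 0 in → contributes +122.33 in⁴
  top flange (beyond web): d = 6.2 in → contributes +26.148 in⁴
  bottom flange (beyond web): d = -6.2 in → contributes +26.148 in⁴
Total I = 174.63 in⁴.
For the y-axis: x̄ = 0.50814 in.
Repeating about the centroidal y-axis gives I_y = 2.3937 in⁴.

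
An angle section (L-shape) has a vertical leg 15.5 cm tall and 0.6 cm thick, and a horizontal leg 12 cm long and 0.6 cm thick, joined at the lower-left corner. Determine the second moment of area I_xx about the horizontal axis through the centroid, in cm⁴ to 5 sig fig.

I_xx ≈ 405.15 cm⁴

Split into non-overlapping primitives; take the origin at the lower-left of the bounding box.
Vertical leg: 0.6 × 15.5, A = 9.3 cm², y = 7.75 cm, Ī = 186.1938 cm⁴.
Horizontal leg (remainder): 11.4 × 0.6, A = 6.84 cm², y = 0.3 cm, Ī = 0.2052 cm⁴.
Centroid: ȳ = ΣA·y / ΣA = 4.592751 cm.
Transfer each piece to the horizontal axis through the centroid using Ī + A·d² with d = y − 4.592751:
  vertical leg: d = 3.157249 cm → contributes +278.8982 cm⁴
  horizontal leg (remainder): d = -4.292751 cm → contributes +126.2507 cm⁴
Total I = 405.149 cm⁴.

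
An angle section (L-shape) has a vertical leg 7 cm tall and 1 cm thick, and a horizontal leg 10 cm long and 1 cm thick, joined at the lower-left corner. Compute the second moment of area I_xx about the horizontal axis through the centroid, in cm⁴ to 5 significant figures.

I_xx ≈ 64.771 cm⁴

Treat the section as a set of non-overlapping primitives; coordinates are from the bounding-box lower-left.
Vertical leg: 1 × 7, A = 7 cm², y = 3.5 cm, Ī = 28.58333 cm⁴.
Horizontal leg (remainder): 9 × 1, A = 9 cm², y = 0.5 cm, Ī = 0.75 cm⁴.
Centroid: ȳ = ΣA·y / ΣA = 1.8125 cm.
Transfer each piece to the horizontal axis through the centroid using Ī + A·d² with d = y − 1.8125:
  vertical leg: d = 1.6875 cm → contributes +48.51693 cm⁴
  horizontal leg (remainder): d = -1.3125 cm → contributes +16.25391 cm⁴
Total I = 64.77083 cm⁴.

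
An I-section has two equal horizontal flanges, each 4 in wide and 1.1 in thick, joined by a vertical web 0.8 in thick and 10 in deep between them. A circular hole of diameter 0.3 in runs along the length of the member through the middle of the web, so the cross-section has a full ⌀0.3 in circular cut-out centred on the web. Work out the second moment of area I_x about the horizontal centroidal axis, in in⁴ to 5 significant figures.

Treat the section as a set of non-overlapping primitives; coordinates are from the bounding-box lower-left.
Bottom flange: 4 × 1.1, A = 4.4 in², y = 0.55 in, Ī = 0.4436667 in⁴.
Web: 0.8 × 10, A = 8 in², y = 6.1 in, Ī = 66.66667 in⁴.
Top flange: 4 × 1.1, A = 4.4 in², y = 11.65 in, Ī = 0.4436667 in⁴.
Hole (subtracted): ⌀0.3, A = 0.07068583 in², y = 6.1 in, Ī = 0.0003976078 in⁴.
By symmetry the centroid is at mid-height, ȳ = 6.1 in.
Transfer each piece to the horizontal centroidal axis using Ī + A·d² with d = y − 6.1:
  bottom flange: d = -5.55 in → contributes +135.9747 in⁴
  web: d = 0 in → contributes +66.66667 in⁴
  top flange: d = 5.55 in → contributes +135.9747 in⁴
  hole: d = 0 in → contributes −0.0003976078 in⁴
Total I = 338.6156 in⁴.

I_x ≈ 338.62 in⁴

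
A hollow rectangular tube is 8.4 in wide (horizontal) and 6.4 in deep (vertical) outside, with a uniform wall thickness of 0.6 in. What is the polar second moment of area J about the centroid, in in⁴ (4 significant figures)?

J ≈ 253.5 in⁴

Split into non-overlapping primitives; take the origin at the lower-left of the bounding box.
Outer rectangle: 8.4 × 6.4, A = 53.76 in², y = 3.2 in, Ī = 183.501 in⁴.
Inner void (subtracted): 7.2 × 5.2, A = 37.44 in², y = 3.2 in, Ī = 84.3648 in⁴.
By symmetry the centroid is at mid-height, ȳ = 3.2 in.
All pieces are centred on the centroidal x-axis, so I = ΣĪ (holes subtracted) = 99.136 in⁴.
Repeating about the centroidal y-axis gives I_y = 154.368 in⁴.
Polar second moment: J = I_x + I_y = 253.504 in⁴.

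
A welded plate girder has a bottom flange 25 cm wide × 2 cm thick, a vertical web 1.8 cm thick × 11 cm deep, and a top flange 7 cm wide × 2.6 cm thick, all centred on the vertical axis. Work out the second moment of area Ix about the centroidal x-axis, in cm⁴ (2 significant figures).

Break the section into simple shapes (no overlaps), measuring from the bottom-left corner of the bounding box.
Bottom plate: 25 × 2, A = 50 cm², y = 1 cm, Ī = 16.67 cm⁴.
Web plate: 1.8 × 11, A = 19.8 cm², y = 7.5 cm, Ī = 199.7 cm⁴.
Top plate: 7 × 2.6, A = 18.2 cm², y = 14.3 cm, Ī = 10.25 cm⁴.
Centroid: ȳ = ΣA·y / ΣA = 5.213 cm.
Transfer each piece to the centroidal x-axis using Ī + A·d² with d = y − 5.213:
  bottom plate: d = -4.213 cm → contributes +904.2 cm⁴
  web plate: d = 2.287 cm → contributes +303.2 cm⁴
  top plate: d = 9.087 cm → contributes +1 513 cm⁴
Total I = 2 720 cm⁴.

Ix ≈ 2700 cm⁴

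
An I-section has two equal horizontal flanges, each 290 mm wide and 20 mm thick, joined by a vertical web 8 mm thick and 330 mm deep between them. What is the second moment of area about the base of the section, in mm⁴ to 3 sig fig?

I_base ≈ 8.67 × 10⁸ mm⁴

Split into non-overlapping primitives; take the origin at the lower-left of the bounding box.
Bottom flange: 290 × 20, A = 5 800 mm², y = 10 mm, Ī = 193 333 mm⁴.
Web: 8 × 330, A = 2 640 mm², y = 185 mm, Ī = 23 958 000 mm⁴.
Top flange: 290 × 20, A = 5 800 mm², y = 360 mm, Ī = 193 333 mm⁴.
Transfer each piece to a horizontal axis along the bottom face using Ī + A·d² with d = y − 0:
  bottom flange: d = 10 mm → contributes +773 333 mm⁴
  web: d = 185 mm → contributes +114 312 000 mm⁴
  top flange: d = 360 mm → contributes +751 873 333 mm⁴
Total I = 866 958 667 mm⁴.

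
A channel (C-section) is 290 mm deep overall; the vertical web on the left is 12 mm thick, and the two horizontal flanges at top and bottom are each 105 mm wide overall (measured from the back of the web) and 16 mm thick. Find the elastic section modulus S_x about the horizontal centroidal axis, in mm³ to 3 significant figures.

Break the section into simple shapes (no overlaps), measuring from the bottom-left corner of the bounding box.
Web: 12 × 290, A = 3 480 mm², y = 145 mm, Ī = 24 389 000 mm⁴.
Top flange (beyond web): 93 × 16, A = 1 488 mm², y = 282 mm, Ī = 31 744 mm⁴.
Bottom flange (beyond web): 93 × 16, A = 1 488 mm², y = 8 mm, Ī = 31 744 mm⁴.
By symmetry the centroid is at mid-height, ȳ = 145 mm.
Transfer each piece to the horizontal centroidal axis using Ī + A·d² with d = y − 145:
  web: d = 0 mm → contributes +24 389 000 mm⁴
  top flange (beyond web): d = 137 mm → contributes +27 960 016 mm⁴
  bottom flange (beyond web): d = -137 mm → contributes +27 960 016 mm⁴
Total I = 80 309 032 mm⁴.
Extreme fibre distance c = 145 mm; S = I/c = 553 855 mm³.

S_x ≈ 5.54 × 10⁵ mm³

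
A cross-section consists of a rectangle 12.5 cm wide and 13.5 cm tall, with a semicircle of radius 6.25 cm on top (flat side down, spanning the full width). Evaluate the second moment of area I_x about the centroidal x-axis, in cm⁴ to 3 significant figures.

I_x ≈ 6710 cm⁴

Treat the section as a set of non-overlapping primitives; coordinates are from the bounding-box lower-left.
Rectangular body: 12.5 × 13.5, A = 168.75 cm², y = 6.75 cm, Ī = 2562.9 cm⁴.
Semicircular cap: semicircle r = 6.25, A = 61.359 cm², y = 16.153 cm, Ī = 167.48 cm⁴.
Centroid: ȳ = ΣA·y / ΣA = 9.2572 cm.
Transfer each piece to the centroidal x-axis using Ī + A·d² with d = y − 9.2572:
  rectangular body: d = -2.5072 cm → contributes +3623.7 cm⁴
  semicircular cap: d = 6.8954 cm → contributes +3084.9 cm⁴
Total I = 6708.5 cm⁴.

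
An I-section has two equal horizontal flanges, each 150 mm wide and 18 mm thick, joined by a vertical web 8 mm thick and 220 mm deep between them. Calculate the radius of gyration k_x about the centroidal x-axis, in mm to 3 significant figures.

Split into non-overlapping primitives; take the origin at the lower-left of the bounding box.
Bottom flange: 150 × 18, A = 2 700 mm², y = 9 mm, Ī = 72 900 mm⁴.
Web: 8 × 220, A = 1 760 mm², y = 128 mm, Ī = 7 098 667 mm⁴.
Top flange: 150 × 18, A = 2 700 mm², y = 247 mm, Ī = 72 900 mm⁴.
By symmetry the centroid is at mid-height, ȳ = 128 mm.
Transfer each piece to the centroidal x-axis using Ī + A·d² with d = y − 128:
  bottom flange: d = -119 mm → contributes +38 307 600 mm⁴
  web: d = 0 mm → contributes +7 098 667 mm⁴
  top flange: d = 119 mm → contributes +38 307 600 mm⁴
Total I = 83 713 867 mm⁴.
Radius of gyration: k = √(I/A) = √(83 713 867 / 7 160) = 108.13 mm.

k_x ≈ 108 mm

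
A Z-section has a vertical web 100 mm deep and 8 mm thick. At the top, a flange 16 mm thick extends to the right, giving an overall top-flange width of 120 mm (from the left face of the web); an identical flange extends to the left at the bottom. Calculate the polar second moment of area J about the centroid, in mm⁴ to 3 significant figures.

Decompose the section into non-overlapping parts with the origin at the bottom-left of its bounding rectangle.
Web: 8 × 100, A = 800 mm², y = 50 mm, Ī = 666 667 mm⁴.
Top flange (beyond web): 112 × 16, A = 1 792 mm², y = 92 mm, Ī = 38 229 mm⁴.
Bottom flange (beyond web): 112 × 16, A = 1 792 mm², y = 8 mm, Ī = 38 229 mm⁴.
Centroid: ȳ = ΣA·y / ΣA = 50 mm.
Transfer each piece to the centroidal x-axis using Ī + A·d² with d = y − 50:
  web: d = 0 mm → contributes +666 667 mm⁴
  top flange (beyond web): d = 42 mm → contributes +3 199 317 mm⁴
  bottom flange (beyond web): d = -42 mm → contributes +3 199 317 mm⁴
Total I = 7 065 301 mm⁴.
For the y-axis: x̄ = 116 mm.
Repeating about the centroidal y-axis gives I_y = 16 653 141 mm⁴.
Polar second moment: J = I_x + I_y = 23 718 443 mm⁴.

J ≈ 2.37 × 10⁷ mm⁴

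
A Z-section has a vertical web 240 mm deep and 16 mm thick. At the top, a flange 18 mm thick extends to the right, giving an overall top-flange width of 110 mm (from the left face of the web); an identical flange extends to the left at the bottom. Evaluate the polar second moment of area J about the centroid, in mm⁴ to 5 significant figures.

Decompose the section into non-overlapping parts with the origin at the bottom-left of its bounding rectangle.
Web: 16 × 240, A = 3 840 mm², y = 120 mm, Ī = 18 432 000 mm⁴.
Top flange (beyond web): 94 × 18, A = 1 692 mm², y = 231 mm, Ī = 45 684 mm⁴.
Bottom flange (beyond web): 94 × 18, A = 1 692 mm², y = 9 mm, Ī = 45 684 mm⁴.
Centroid: ȳ = ΣA·y / ΣA = 120 mm.
Transfer each piece to the centroidal x-axis using Ī + A·d² with d = y − 120:
  web: d = 0 mm → contributes +18 432 000 mm⁴
  top flange (beyond web): d = 111 mm → contributes +20 892 816 mm⁴
  bottom flange (beyond web): d = -111 mm → contributes +20 892 816 mm⁴
Total I = 60 217 632 mm⁴.
For the y-axis: x̄ = 102 mm.
Repeating about the centroidal y-axis gives I_y = 12 810 272 mm⁴.
Polar second moment: J = I_x + I_y = 73 027 904 mm⁴.

J ≈ 7.3028 × 10⁷ mm⁴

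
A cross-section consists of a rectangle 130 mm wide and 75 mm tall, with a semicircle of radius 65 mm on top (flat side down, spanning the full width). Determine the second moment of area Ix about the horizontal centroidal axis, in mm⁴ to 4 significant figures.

Ix ≈ 2.326 × 10⁷ mm⁴

Treat the section as a set of non-overlapping primitives; coordinates are from the bounding-box lower-left.
Rectangular body: 130 × 75, A = 9 750 mm², y = 37.5 mm, Ī = 4 570 313 mm⁴.
Semicircular cap: semicircle r = 65, A = 6636.61 mm², y = 102.587 mm, Ī = 1 959 230 mm⁴.
Centroid: ȳ = ΣA·y / ΣA = 63.8603 mm.
Transfer each piece to the horizontal centroidal axis using Ī + A·d² with d = y − 63.8603:
  rectangular body: d = -26.3603 mm → contributes +11 345 260 mm⁴
  semicircular cap: d = 38.7265 mm → contributes +11 912 458 mm⁴
Total I = 23 257 718 mm⁴.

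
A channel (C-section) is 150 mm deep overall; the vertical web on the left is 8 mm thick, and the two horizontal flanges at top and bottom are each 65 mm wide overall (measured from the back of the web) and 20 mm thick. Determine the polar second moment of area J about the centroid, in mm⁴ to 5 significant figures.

J ≈ 1.3413 × 10⁷ mm⁴

Decompose the section into non-overlapping parts with the origin at the bottom-left of its bounding rectangle.
Web: 8 × 150, A = 1 200 mm², y = 75 mm, Ī = 2 250 000 mm⁴.
Top flange (beyond web): 57 × 20, A = 1 140 mm², y = 140 mm, Ī = 38 000 mm⁴.
Bottom flange (beyond web): 57 × 20, A = 1 140 mm², y = 10 mm, Ī = 38 000 mm⁴.
By symmetry the centroid is at mid-height, ȳ = 75 mm.
Transfer each piece to the centroidal x-axis using Ī + A·d² with d = y − 75:
  web: d = 0 mm → contributes +2 250 000 mm⁴
  top flange (beyond web): d = 65 mm → contributes +4 854 500 mm⁴
  bottom flange (beyond web): d = -65 mm → contributes +4 854 500 mm⁴
Total I = 11 959 000 mm⁴.
For the y-axis: x̄ = 25.2931 mm.
Repeating about the centroidal y-axis gives I_y = 1 454 141 mm⁴.
Polar second moment: J = I_x + I_y = 13 413 141 mm⁴.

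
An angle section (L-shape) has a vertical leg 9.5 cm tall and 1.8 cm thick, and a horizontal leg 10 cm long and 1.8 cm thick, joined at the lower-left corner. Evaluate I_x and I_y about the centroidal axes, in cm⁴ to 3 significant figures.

I_x ≈ 250 cm⁴, I_y ≈ 285 cm⁴

Split into non-overlapping primitives; take the origin at the lower-left of the bounding box.
Vertical leg: 1.8 × 9.5, A = 17.1 cm², y = 4.75 cm, Ī = 128.61 cm⁴.
Horizontal leg (remainder): 8.2 × 1.8, A = 14.76 cm², y = 0.9 cm, Ī = 3.9852 cm⁴.
Centroid: ȳ = ΣA·y / ΣA = 2.9664 cm.
Transfer each piece to the centroidal x-axis using Ī + A·d² with d = y − 2.9664:
  vertical leg: d = 1.7836 cm → contributes +183.01 cm⁴
  horizontal leg (remainder): d = -2.0664 cm → contributes +67.01 cm⁴
Total I = 250.02 cm⁴.
For the y-axis: x̄ = 3.2164 cm.
Repeating about the centroidal y-axis gives I_y = 285.37 cm⁴.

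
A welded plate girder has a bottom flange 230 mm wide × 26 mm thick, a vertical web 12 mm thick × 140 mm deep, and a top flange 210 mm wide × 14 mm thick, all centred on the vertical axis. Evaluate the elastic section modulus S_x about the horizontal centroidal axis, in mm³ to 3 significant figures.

S_x ≈ 5.01 × 10⁵ mm³

Break the section into simple shapes (no overlaps), measuring from the bottom-left corner of the bounding box.
Bottom plate: 230 × 26, A = 5 980 mm², y = 13 mm, Ī = 336 873 mm⁴.
Web plate: 12 × 140, A = 1 680 mm², y = 96 mm, Ī = 2 744 000 mm⁴.
Top plate: 210 × 14, A = 2 940 mm², y = 173 mm, Ī = 48 020 mm⁴.
Centroid: ȳ = ΣA·y / ΣA = 70.532 mm.
Transfer each piece to the horizontal centroidal axis using Ī + A·d² with d = y − 70.532:
  bottom plate: d = -57.532 mm → contributes +20 130 313 mm⁴
  web plate: d = 25.468 mm → contributes +3 833 674 mm⁴
  top plate: d = 102.47 mm → contributes +30 917 066 mm⁴
Total I = 54 881 052 mm⁴.
Extreme fibre distance c = 109.47 mm; S = I/c = 501 344 mm³.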